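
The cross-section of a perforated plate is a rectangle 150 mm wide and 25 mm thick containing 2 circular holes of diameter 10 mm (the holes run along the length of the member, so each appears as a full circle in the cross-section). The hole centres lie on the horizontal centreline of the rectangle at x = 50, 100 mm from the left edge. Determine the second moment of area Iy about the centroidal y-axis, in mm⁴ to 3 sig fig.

Break the section into simple shapes (no overlaps), measuring from the bottom-left corner of the bounding box.
Plate: 150 × 25, A = 3 750 mm², x = 75 mm, Ī = 7 031 250 mm⁴.
Hole 1 (subtracted): ⌀10, A = 78.54 mm², x = 50 mm, Ī = 490.87 mm⁴.
Hole 2 (subtracted): ⌀10, A = 78.54 mm², x = 100 mm, Ī = 490.87 mm⁴.
By symmetry the centroid is at mid-width, x̄ = 75 mm.
Transfer each piece to the centroidal y-axis using Ī + A·d² with d = x − 75:
  plate: d = 0 mm → contributes +7 031 250 mm⁴
  hole 1: d = -25 mm → contributes −49 578 mm⁴
  hole 2: d = 25 mm → contributes −49 578 mm⁴
Total I = 6 932 093 mm⁴.

Iy ≈ 6.93 × 10⁶ mm⁴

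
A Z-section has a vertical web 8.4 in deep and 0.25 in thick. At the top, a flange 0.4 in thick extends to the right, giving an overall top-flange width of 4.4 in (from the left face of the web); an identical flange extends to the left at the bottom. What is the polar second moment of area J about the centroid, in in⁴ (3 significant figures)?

Break the section into simple shapes (no overlaps), measuring from the bottom-left corner of the bounding box.
Web: 0.25 × 8.4, A = 2.1 in², y = 4.2 in, Ī = 12.348 in⁴.
Top flange (beyond web): 4.15 × 0.4, A = 1.66 in², y = 8.2 in, Ī = 0.022133 in⁴.
Bottom flange (beyond web): 4.15 × 0.4, A = 1.66 in², y = 0.2 in, Ī = 0.022133 in⁴.
Centroid: ȳ = ΣA·y / ΣA = 4.2 in.
Transfer each piece to the centroidal x-axis using Ī + A·d² with d = y − 4.2:
  web: d = 0 in → contributes +12.348 in⁴
  top flange (beyond web): d = 4 in → contributes +26.582 in⁴
  bottom flange (beyond web): d = -4 in → contributes +26.582 in⁴
Total I = 65.512 in⁴.
For the y-axis: x̄ = 4.275 in.
Repeating about the centroidal y-axis gives I_y = 20.845 in⁴.
Polar second moment: J = I_x + I_y = 86.357 in⁴.

J ≈ 86.4 in⁴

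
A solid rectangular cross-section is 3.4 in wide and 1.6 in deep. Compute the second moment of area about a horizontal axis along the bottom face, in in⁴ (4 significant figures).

The section: 3.4 × 1.6, A = 5.44 in², y = 0.8 in, Ī = 1.16053 in⁴.
Transfer it to a horizontal axis along the bottom face using Ī + A·d² with d = y − 0:
  the section: d = 0.8 in → contributes +4.64213 in⁴
Total I = 4.64213 in⁴.

I_base ≈ 4.642 in⁴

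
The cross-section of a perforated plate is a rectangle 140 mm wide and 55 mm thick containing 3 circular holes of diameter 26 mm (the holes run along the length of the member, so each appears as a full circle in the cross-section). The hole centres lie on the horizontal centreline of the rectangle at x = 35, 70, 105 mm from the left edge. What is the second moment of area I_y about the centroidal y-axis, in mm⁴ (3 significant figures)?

I_y ≈ 1.12 × 10⁷ mm⁴

Split into non-overlapping primitives; take the origin at the lower-left of the bounding box.
Plate: 140 × 55, A = 7 700 mm², x = 70 mm, Ī = 12 576 667 mm⁴.
Hole 1 (subtracted): ⌀26, A = 530.93 mm², x = 35 mm, Ī = 22 432 mm⁴.
Hole 2 (subtracted): ⌀26, A = 530.93 mm², x = 70 mm, Ī = 22 432 mm⁴.
Hole 3 (subtracted): ⌀26, A = 530.93 mm², x = 105 mm, Ī = 22 432 mm⁴.
By symmetry the centroid is at mid-width, x̄ = 70 mm.
Transfer each piece to the centroidal y-axis using Ī + A·d² with d = x − 70:
  plate: d = 0 mm → contributes +12 576 667 mm⁴
  hole 1: d = -35 mm → contributes −672 820 mm⁴
  hole 2: d = 0 mm → contributes −22 432 mm⁴
  hole 3: d = 35 mm → contributes −672 820 mm⁴
Total I = 11 208 595 mm⁴.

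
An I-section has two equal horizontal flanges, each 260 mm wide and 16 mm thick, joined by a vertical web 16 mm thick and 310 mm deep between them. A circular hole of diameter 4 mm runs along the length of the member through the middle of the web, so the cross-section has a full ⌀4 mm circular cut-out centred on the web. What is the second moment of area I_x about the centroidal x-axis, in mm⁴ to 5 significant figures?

Split into non-overlapping primitives; take the origin at the lower-left of the bounding box.
Bottom flange: 260 × 16, A = 4 160 mm², y = 8 mm, Ī = 88746.67 mm⁴.
Web: 16 × 310, A = 4 960 mm², y = 171 mm, Ī = 39 721 333 mm⁴.
Top flange: 260 × 16, A = 4 160 mm², y = 334 mm, Ī = 88746.67 mm⁴.
Hole (subtracted): ⌀4, A = 12.56637 mm², y = 171 mm, Ī = 12.56637 mm⁴.
By symmetry the centroid is at mid-height, ȳ = 171 mm.
Transfer each piece to the centroidal x-axis using Ī + A·d² with d = y − 171:
  bottom flange: d = -163 mm → contributes +110 615 787 mm⁴
  web: d = 0 mm → contributes +39 721 333 mm⁴
  top flange: d = 163 mm → contributes +110 615 787 mm⁴
  hole: d = 0 mm → contributes −12.56637 mm⁴
Total I = 260 952 894 mm⁴.

I_x ≈ 2.6095 × 10⁸ mm⁴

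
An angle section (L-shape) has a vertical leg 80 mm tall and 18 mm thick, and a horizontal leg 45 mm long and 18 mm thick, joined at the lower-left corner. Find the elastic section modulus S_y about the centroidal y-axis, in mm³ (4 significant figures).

S_y ≈ 8322 mm³

Decompose the section into non-overlapping parts with the origin at the bottom-left of its bounding rectangle.
Vertical leg: 18 × 80, A = 1 440 mm², x = 9 mm, Ī = 38 880 mm⁴.
Horizontal leg (remainder): 27 × 18, A = 486 mm², x = 31.5 mm, Ī = 29524.5 mm⁴.
Centroid: x̄ = ΣA·x / ΣA = 14.6776 mm.
Transfer each piece to the centroidal y-axis using Ī + A·d² with d = x − 14.6776:
  vertical leg: d = -5.67757 mm → contributes +85298.1 mm⁴
  horizontal leg (remainder): d = 16.8224 mm → contributes +167 060 mm⁴
Total I = 252 358 mm⁴.
Extreme fibre distance c = 30.3224 mm; S = I/c = 8322.48 mm³.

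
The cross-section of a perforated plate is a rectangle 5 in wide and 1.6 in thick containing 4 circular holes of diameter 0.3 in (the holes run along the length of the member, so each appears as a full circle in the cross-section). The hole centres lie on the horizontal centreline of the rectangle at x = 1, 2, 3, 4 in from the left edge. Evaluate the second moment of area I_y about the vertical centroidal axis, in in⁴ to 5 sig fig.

Decompose the section into non-overlapping parts with the origin at the bottom-left of its bounding rectangle.
Plate: 5 × 1.6, A = 8 in², x = 2.5 in, Ī = 16.66667 in⁴.
Hole 1 (subtracted): ⌀0.3, A = 0.07068583 in², x = 1 in, Ī = 0.0003976078 in⁴.
Hole 2 (subtracted): ⌀0.3, A = 0.07068583 in², x = 2 in, Ī = 0.0003976078 in⁴.
Hole 3 (subtracted): ⌀0.3, A = 0.07068583 in², x = 3 in, Ī = 0.0003976078 in⁴.
Hole 4 (subtracted): ⌀0.3, A = 0.07068583 in², x = 4 in, Ī = 0.0003976078 in⁴.
By symmetry the centroid is at mid-width, x̄ = 2.5 in.
Transfer each piece to the vertical centroidal axis using Ī + A·d² with d = x − 2.5:
  plate: d = 0 in → contributes +16.66667 in⁴
  hole 1: d = -1.5 in → contributes −0.1594407 in⁴
  hole 2: d = -0.5 in → contributes −0.01806907 in⁴
  hole 3: d = 0.5 in → contributes −0.01806907 in⁴
  hole 4: d = 1.5 in → contributes −0.1594407 in⁴
Total I = 16.31165 in⁴.

I_y ≈ 16.312 in⁴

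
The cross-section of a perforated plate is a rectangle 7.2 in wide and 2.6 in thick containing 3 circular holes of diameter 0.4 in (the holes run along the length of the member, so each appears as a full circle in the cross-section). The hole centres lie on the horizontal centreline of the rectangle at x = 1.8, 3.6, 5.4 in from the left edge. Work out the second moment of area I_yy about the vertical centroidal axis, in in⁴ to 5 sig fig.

Treat the section as a set of non-overlapping primitives; coordinates are from the bounding-box lower-left.
Plate: 7.2 × 2.6, A = 18.72 in², x = 3.6 in, Ī = 80.8704 in⁴.
Hole 1 (subtracted): ⌀0.4, A = 0.1256637 in², x = 1.8 in, Ī = 0.001256637 in⁴.
Hole 2 (subtracted): ⌀0.4, A = 0.1256637 in², x = 3.6 in, Ī = 0.001256637 in⁴.
Hole 3 (subtracted): ⌀0.4, A = 0.1256637 in², x = 5.4 in, Ī = 0.001256637 in⁴.
By symmetry the centroid is at mid-width, x̄ = 3.6 in.
Transfer each piece to the vertical centroidal axis using Ī + A·d² with d = x − 3.6:
  plate: d = 0 in → contributes +80.8704 in⁴
  hole 1: d = -1.8 in → contributes −0.408407 in⁴
  hole 2: d = 0 in → contributes −0.001256637 in⁴
  hole 3: d = 1.8 in → contributes −0.408407 in⁴
Total I = 80.05233 in⁴.

I_yy ≈ 80.052 in⁴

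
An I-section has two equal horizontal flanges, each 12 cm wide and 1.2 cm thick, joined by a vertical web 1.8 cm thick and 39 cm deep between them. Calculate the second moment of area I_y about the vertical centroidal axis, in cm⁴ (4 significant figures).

I_y ≈ 364.6 cm⁴

Split into non-overlapping primitives; take the origin at the lower-left of the bounding box.
Bottom flange: 12 × 1.2, A = 14.4 cm², x = 6 cm, Ī = 172.8 cm⁴.
Web: 1.8 × 39, A = 70.2 cm², x = 6 cm, Ī = 18.954 cm⁴.
Top flange: 12 × 1.2, A = 14.4 cm², x = 6 cm, Ī = 172.8 cm⁴.
By symmetry the centroid is at mid-width, x̄ = 6 cm.
All pieces are centred on the vertical centroidal axis, so I = ΣĪ = 364.554 cm⁴.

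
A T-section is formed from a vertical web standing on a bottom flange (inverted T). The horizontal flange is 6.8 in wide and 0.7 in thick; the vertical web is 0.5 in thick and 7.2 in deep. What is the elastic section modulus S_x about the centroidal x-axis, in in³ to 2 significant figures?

Split into non-overlapping primitives; take the origin at the lower-left of the bounding box.
Flange: 6.8 × 0.7, A = 4.76 in², y = 0.35 in, Ī = 0.1944 in⁴.
Web: 0.5 × 7.2, A = 3.6 in², y = 4.3 in, Ī = 15.55 in⁴.
Centroid: ȳ = ΣA·y / ΣA = 2.051 in.
Transfer each piece to the centroidal x-axis using Ī + A·d² with d = y − 2.051:
  flange: d = -1.701 in → contributes +13.97 in⁴
  web: d = 2.249 in → contributes +33.76 in⁴
Total I = 47.73 in⁴.
Extreme fibre distance c = 5.849 in; S = I/c = 8.16 in³.

S_x ≈ 8.2 in³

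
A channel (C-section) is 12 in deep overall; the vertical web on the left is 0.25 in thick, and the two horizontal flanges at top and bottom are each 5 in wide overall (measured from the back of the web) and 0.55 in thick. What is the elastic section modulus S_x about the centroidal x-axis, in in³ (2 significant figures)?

Treat the section as a set of non-overlapping primitives; coordinates are from the bounding-box lower-left.
Web: 0.25 × 12, A = 3 in², y = 6 in, Ī = 36 in⁴.
Top flange (beyond web): 4.75 × 0.55, A = 2.613 in², y = 11.73 in, Ī = 0.06586 in⁴.
Bottom flange (beyond web): 4.75 × 0.55, A = 2.613 in², y = 0.275 in, Ī = 0.06586 in⁴.
By symmetry the centroid is at mid-height, ȳ = 6 in.
Transfer each piece to the centroidal x-axis using Ī + A·d² with d = y − 6:
  web: d = 0 in → contributes +36 in⁴
  top flange (beyond web): d = 5.725 in → contributes +85.69 in⁴
  bottom flange (beyond web): d = -5.725 in → contributes +85.69 in⁴
Total I = 207.4 in⁴.
Extreme fibre distance c = 6 in; S = I/c = 34.56 in³.

S_x ≈ 35 in³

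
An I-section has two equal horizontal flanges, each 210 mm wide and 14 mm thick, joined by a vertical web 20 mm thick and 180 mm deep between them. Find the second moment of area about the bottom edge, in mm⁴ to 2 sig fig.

I_base ≈ 1.7 × 10⁸ mm⁴

Treat the section as a set of non-overlapping primitives; coordinates are from the bounding-box lower-left.
Bottom flange: 210 × 14, A = 2 940 mm², y = 7 mm, Ī = 48 020 mm⁴.
Web: 20 × 180, A = 3 600 mm², y = 104 mm, Ī = 9 720 000 mm⁴.
Top flange: 210 × 14, A = 2 940 mm², y = 201 mm, Ī = 48 020 mm⁴.
Transfer each piece to the bottom edge using Ī + A·d² with d = y − 0:
  bottom flange: d = 7 mm → contributes +192 080 mm⁴
  web: d = 104 mm → contributes +48 657 600 mm⁴
  top flange: d = 201 mm → contributes +118 826 960 mm⁴
Total I = 167 676 640 mm⁴.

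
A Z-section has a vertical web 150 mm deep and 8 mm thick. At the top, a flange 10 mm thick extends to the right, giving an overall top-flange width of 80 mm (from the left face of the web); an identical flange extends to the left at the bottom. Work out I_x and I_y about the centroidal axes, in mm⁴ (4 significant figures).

Decompose the section into non-overlapping parts with the origin at the bottom-left of its bounding rectangle.
Web: 8 × 150, A = 1 200 mm², y = 75 mm, Ī = 2 250 000 mm⁴.
Top flange (beyond web): 72 × 10, A = 720 mm², y = 145 mm, Ī = 6 000 mm⁴.
Bottom flange (beyond web): 72 × 10, A = 720 mm², y = 5 mm, Ī = 6 000 mm⁴.
Centroid: ȳ = ΣA·y / ΣA = 75 mm.
Transfer each piece to the centroidal x-axis using Ī + A·d² with d = y − 75:
  web: d = 0 mm → contributes +2 250 000 mm⁴
  top flange (beyond web): d = 70 mm → contributes +3 534 000 mm⁴
  bottom flange (beyond web): d = -70 mm → contributes +3 534 000 mm⁴
Total I = 9 318 000 mm⁴.
For the y-axis: x̄ = 76 mm.
Repeating about the centroidal y-axis gives I_y = 2 932 480 mm⁴.

I_x ≈ 9.318 × 10⁶ mm⁴, I_y ≈ 2.932 × 10⁶ mm⁴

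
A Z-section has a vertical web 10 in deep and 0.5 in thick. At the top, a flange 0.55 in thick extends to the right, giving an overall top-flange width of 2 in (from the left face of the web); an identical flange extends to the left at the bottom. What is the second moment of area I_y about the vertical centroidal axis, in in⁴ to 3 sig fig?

I_y ≈ 2.06 in⁴

Treat the section as a set of non-overlapping primitives; coordinates are from the bounding-box lower-left.
Web: 0.5 × 10, A = 5 in², x = 1.75 in, Ī = 0.10417 in⁴.
Top flange (beyond web): 1.5 × 0.55, A = 0.825 in², x = 2.75 in, Ī = 0.15469 in⁴.
Bottom flange (beyond web): 1.5 × 0.55, A = 0.825 in², x = 0.75 in, Ī = 0.15469 in⁴.
Centroid: x̄ = ΣA·x / ΣA = 1.75 in.
Transfer each piece to the vertical centroidal axis using Ī + A·d² with d = x − 1.75:
  web: d = 0 in → contributes +0.10417 in⁴
  top flange (beyond web): d = 1 in → contributes +0.97969 in⁴
  bottom flange (beyond web): d = -1 in → contributes +0.97969 in⁴
Total I = 2.0635 in⁴.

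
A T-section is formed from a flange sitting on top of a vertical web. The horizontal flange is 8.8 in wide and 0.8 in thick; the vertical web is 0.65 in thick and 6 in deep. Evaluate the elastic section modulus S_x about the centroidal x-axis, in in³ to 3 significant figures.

S_x ≈ 7.92 in³

Break the section into simple shapes (no overlaps), measuring from the bottom-left corner of the bounding box.
Flange: 8.8 × 0.8, A = 7.04 in², y = 6.4 in, Ī = 0.37547 in⁴.
Web: 0.65 × 6, A = 3.9 in², y = 3 in, Ī = 11.7 in⁴.
Centroid: ȳ = ΣA·y / ΣA = 5.1879 in.
Transfer each piece to the centroidal x-axis using Ī + A·d² with d = y − 5.1879:
  flange: d = 1.2121 in → contributes +10.718 in⁴
  web: d = -2.1879 in → contributes +30.37 in⁴
Total I = 41.087 in⁴.
Extreme fibre distance c = 5.1879 in; S = I/c = 7.9198 in³.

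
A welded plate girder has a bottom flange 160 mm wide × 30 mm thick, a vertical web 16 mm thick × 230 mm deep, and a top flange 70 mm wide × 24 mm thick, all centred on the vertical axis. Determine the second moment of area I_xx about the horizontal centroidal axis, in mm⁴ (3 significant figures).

I_xx ≈ 1.08 × 10⁸ mm⁴

Treat the section as a set of non-overlapping primitives; coordinates are from the bounding-box lower-left.
Bottom plate: 160 × 30, A = 4 800 mm², y = 15 mm, Ī = 360 000 mm⁴.
Web plate: 16 × 230, A = 3 680 mm², y = 145 mm, Ī = 16 222 667 mm⁴.
Top plate: 70 × 24, A = 1 680 mm², y = 272 mm, Ī = 80 640 mm⁴.
Centroid: ȳ = ΣA·y / ΣA = 104.58 mm.
Transfer each piece to the horizontal centroidal axis using Ī + A·d² with d = y − 104.58:
  bottom plate: d = -89.583 mm → contributes +38 880 269 mm⁴
  web plate: d = 40.417 mm → contributes +22 234 167 mm⁴
  top plate: d = 167.42 mm → contributes +47 168 621 mm⁴
Total I = 108 283 057 mm⁴.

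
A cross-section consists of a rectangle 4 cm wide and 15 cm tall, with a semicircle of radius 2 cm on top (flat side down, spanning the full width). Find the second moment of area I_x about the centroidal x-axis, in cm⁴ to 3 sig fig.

Decompose the section into non-overlapping parts with the origin at the bottom-left of its bounding rectangle.
Rectangular body: 4 × 15, A = 60 cm², y = 7.5 cm, Ī = 1 125 cm⁴.
Semicircular cap: semicircle r = 2, A = 6.2832 cm², y = 15.849 cm, Ī = 1.7561 cm⁴.
Centroid: ȳ = ΣA·y / ΣA = 8.2914 cm.
Transfer each piece to the centroidal x-axis using Ī + A·d² with d = y − 8.2914:
  rectangular body: d = -0.79141 cm → contributes +1162.6 cm⁴
  semicircular cap: d = 7.5574 cm → contributes +360.62 cm⁴
Total I = 1523.2 cm⁴.

I_x ≈ 1520 cm⁴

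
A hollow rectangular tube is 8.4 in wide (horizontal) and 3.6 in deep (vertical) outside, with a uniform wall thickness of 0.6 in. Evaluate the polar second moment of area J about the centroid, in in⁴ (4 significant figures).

J ≈ 127.5 in⁴

Break the section into simple shapes (no overlaps), measuring from the bottom-left corner of the bounding box.
Outer rectangle: 8.4 × 3.6, A = 30.24 in², y = 1.8 in, Ī = 32.6592 in⁴.
Inner void (subtracted): 7.2 × 2.4, A = 17.28 in², y = 1.8 in, Ī = 8.2944 in⁴.
By symmetry the centroid is at mid-height, ȳ = 1.8 in.
All pieces are centred on the centroidal x-axis, so I = ΣĪ (holes subtracted) = 24.3648 in⁴.
Repeating about the centroidal y-axis gives I_y = 103.162 in⁴.
Polar second moment: J = I_x + I_y = 127.526 in⁴.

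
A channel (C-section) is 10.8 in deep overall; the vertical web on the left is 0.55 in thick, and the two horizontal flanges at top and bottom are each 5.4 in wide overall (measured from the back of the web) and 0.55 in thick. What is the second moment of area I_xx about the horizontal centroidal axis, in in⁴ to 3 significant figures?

I_xx ≈ 198 in⁴

Split into non-overlapping primitives; take the origin at the lower-left of the bounding box.
Web: 0.55 × 10.8, A = 5.94 in², y = 5.4 in, Ī = 57.737 in⁴.
Top flange (beyond web): 4.85 × 0.55, A = 2.6675 in², y = 10.525 in, Ī = 0.067243 in⁴.
Bottom flange (beyond web): 4.85 × 0.55, A = 2.6675 in², y = 0.275 in, Ī = 0.067243 in⁴.
By symmetry the centroid is at mid-height, ȳ = 5.4 in.
Transfer each piece to the horizontal centroidal axis using Ī + A·d² with d = y − 5.4:
  web: d = 0 in → contributes +57.737 in⁴
  top flange (beyond web): d = 5.125 in → contributes +70.131 in⁴
  bottom flange (beyond web): d = -5.125 in → contributes +70.131 in⁴
Total I = 198 in⁴.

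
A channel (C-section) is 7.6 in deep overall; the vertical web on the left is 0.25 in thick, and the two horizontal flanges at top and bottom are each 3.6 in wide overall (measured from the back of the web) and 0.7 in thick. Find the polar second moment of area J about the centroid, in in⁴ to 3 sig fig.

Treat the section as a set of non-overlapping primitives; coordinates are from the bounding-box lower-left.
Web: 0.25 × 7.6, A = 1.9 in², y = 3.8 in, Ī = 9.1453 in⁴.
Top flange (beyond web): 3.35 × 0.7, A = 2.345 in², y = 7.25 in, Ī = 0.095754 in⁴.
Bottom flange (beyond web): 3.35 × 0.7, A = 2.345 in², y = 0.35 in, Ī = 0.095754 in⁴.
By symmetry the centroid is at mid-height, ȳ = 3.8 in.
Transfer each piece to the centroidal x-axis using Ī + A·d² with d = y − 3.8:
  web: d = 0 in → contributes +9.1453 in⁴
  top flange (beyond web): d = 3.45 in → contributes +28.007 in⁴
  bottom flange (beyond web): d = -3.45 in → contributes +28.007 in⁴
Total I = 65.16 in⁴.
For the y-axis: x̄ = 1.406 in.
Repeating about the centroidal y-axis gives I_y = 8.7772 in⁴.
Polar second moment: J = I_x + I_y = 73.937 in⁴.

J ≈ 73.9 in⁴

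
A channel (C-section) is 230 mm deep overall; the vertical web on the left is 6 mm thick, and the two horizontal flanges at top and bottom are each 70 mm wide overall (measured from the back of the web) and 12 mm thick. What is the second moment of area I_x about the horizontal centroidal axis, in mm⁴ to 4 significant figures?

I_x ≈ 2.435 × 10⁷ mm⁴

Decompose the section into non-overlapping parts with the origin at the bottom-left of its bounding rectangle.
Web: 6 × 230, A = 1 380 mm², y = 115 mm, Ī = 6 083 500 mm⁴.
Top flange (beyond web): 64 × 12, A = 768 mm², y = 224 mm, Ī = 9 216 mm⁴.
Bottom flange (beyond web): 64 × 12, A = 768 mm², y = 6 mm, Ī = 9 216 mm⁴.
By symmetry the centroid is at mid-height, ȳ = 115 mm.
Transfer each piece to the horizontal centroidal axis using Ī + A·d² with d = y − 115:
  web: d = 0 mm → contributes +6 083 500 mm⁴
  top flange (beyond web): d = 109 mm → contributes +9 133 824 mm⁴
  bottom flange (beyond web): d = -109 mm → contributes +9 133 824 mm⁴
Total I = 24 351 148 mm⁴.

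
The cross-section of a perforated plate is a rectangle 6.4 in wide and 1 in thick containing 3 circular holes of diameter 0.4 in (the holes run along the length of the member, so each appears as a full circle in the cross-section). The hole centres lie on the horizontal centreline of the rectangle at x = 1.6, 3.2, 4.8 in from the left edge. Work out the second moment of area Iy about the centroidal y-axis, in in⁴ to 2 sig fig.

Break the section into simple shapes (no overlaps), measuring from the bottom-left corner of the bounding box.
Plate: 6.4 × 1, A = 6.4 in², x = 3.2 in, Ī = 21.85 in⁴.
Hole 1 (subtracted): ⌀0.4, A = 0.1257 in², x = 1.6 in, Ī = 0.001257 in⁴.
Hole 2 (subtracted): ⌀0.4, A = 0.1257 in², x = 3.2 in, Ī = 0.001257 in⁴.
Hole 3 (subtracted): ⌀0.4, A = 0.1257 in², x = 4.8 in, Ī = 0.001257 in⁴.
By symmetry the centroid is at mid-width, x̄ = 3.2 in.
Transfer each piece to the centroidal y-axis using Ī + A·d² with d = x − 3.2:
  plate: d = 0 in → contributes +21.85 in⁴
  hole 1: d = -1.6 in → contributes −0.323 in⁴
  hole 2: d = 0 in → contributes −0.001257 in⁴
  hole 3: d = 1.6 in → contributes −0.323 in⁴
Total I = 21.2 in⁴.

Iy ≈ 21 in⁴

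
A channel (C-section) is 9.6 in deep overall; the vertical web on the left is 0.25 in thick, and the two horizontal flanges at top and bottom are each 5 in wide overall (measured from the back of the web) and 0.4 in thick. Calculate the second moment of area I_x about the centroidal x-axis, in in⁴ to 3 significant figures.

I_x ≈ 98.9 in⁴

Break the section into simple shapes (no overlaps), measuring from the bottom-left corner of the bounding box.
Web: 0.25 × 9.6, A = 2.4 in², y = 4.8 in, Ī = 18.432 in⁴.
Top flange (beyond web): 4.75 × 0.4, A = 1.9 in², y = 9.4 in, Ī = 0.025333 in⁴.
Bottom flange (beyond web): 4.75 × 0.4, A = 1.9 in², y = 0.2 in, Ī = 0.025333 in⁴.
By symmetry the centroid is at mid-height, ȳ = 4.8 in.
Transfer each piece to the centroidal x-axis using Ī + A·d² with d = y − 4.8:
  web: d = 0 in → contributes +18.432 in⁴
  top flange (beyond web): d = 4.6 in → contributes +40.229 in⁴
  bottom flange (beyond web): d = -4.6 in → contributes +40.229 in⁴
Total I = 98.891 in⁴.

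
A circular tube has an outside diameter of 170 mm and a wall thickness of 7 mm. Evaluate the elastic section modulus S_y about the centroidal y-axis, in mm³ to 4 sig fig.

Split into non-overlapping primitives; take the origin at the lower-left of the bounding box.
Outer circle: ⌀170, A = 22 698 mm², x = 85 mm, Ī = 40 998 275 mm⁴.
Bore (subtracted): ⌀156, A = 19113.4 mm², x = 85 mm, Ī = 29 071 557 mm⁴.
By symmetry the centroid is at mid-width, x̄ = 85 mm.
All pieces are centred on the centroidal y-axis, so I = ΣĪ (holes subtracted) = 11 926 718 mm⁴.
Extreme fibre distance c = 85 mm; S = I/c = 140 314 mm³.

S_y ≈ 1.403 × 10⁵ mm³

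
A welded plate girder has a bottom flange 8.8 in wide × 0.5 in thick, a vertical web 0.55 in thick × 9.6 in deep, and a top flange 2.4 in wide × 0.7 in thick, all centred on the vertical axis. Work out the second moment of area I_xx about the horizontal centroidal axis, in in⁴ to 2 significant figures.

Split into non-overlapping primitives; take the origin at the lower-left of the bounding box.
Bottom plate: 8.8 × 0.5, A = 4.4 in², y = 0.25 in, Ī = 0.09167 in⁴.
Web plate: 0.55 × 9.6, A = 5.28 in², y = 5.3 in, Ī = 40.55 in⁴.
Top plate: 2.4 × 0.7, A = 1.68 in², y = 10.45 in, Ī = 0.0686 in⁴.
Centroid: ȳ = ΣA·y / ΣA = 4.106 in.
Transfer each piece to the horizontal centroidal axis using Ī + A·d² with d = y − 4.106:
  bottom plate: d = -3.856 in → contributes +65.5 in⁴
  web plate: d = 1.194 in → contributes +48.08 in⁴
  top plate: d = 6.344 in → contributes +67.69 in⁴
Total I = 181.3 in⁴.

I_xx ≈ 180 in⁴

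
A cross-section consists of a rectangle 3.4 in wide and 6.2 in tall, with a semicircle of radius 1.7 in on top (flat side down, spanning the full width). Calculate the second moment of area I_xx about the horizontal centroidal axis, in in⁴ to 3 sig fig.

I_xx ≈ 123 in⁴

Decompose the section into non-overlapping parts with the origin at the bottom-left of its bounding rectangle.
Rectangular body: 3.4 × 6.2, A = 21.08 in², y = 3.1 in, Ī = 67.526 in⁴.
Semicircular cap: semicircle r = 1.7, A = 4.5396 in², y = 6.9215 in, Ī = 0.9167 in⁴.
Centroid: ȳ = ΣA·y / ΣA = 3.7771 in.
Transfer each piece to the horizontal centroidal axis using Ī + A·d² with d = y − 3.7771:
  rectangular body: d = -0.67714 in → contributes +77.192 in⁴
  semicircular cap: d = 3.1444 in → contributes +45.8 in⁴
Total I = 122.99 in⁴.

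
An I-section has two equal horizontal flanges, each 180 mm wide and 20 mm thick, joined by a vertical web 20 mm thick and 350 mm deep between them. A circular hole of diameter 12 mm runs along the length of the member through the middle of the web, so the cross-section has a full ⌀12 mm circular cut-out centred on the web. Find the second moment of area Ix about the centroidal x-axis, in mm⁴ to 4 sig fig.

Ix ≈ 3.181 × 10⁸ mm⁴

Decompose the section into non-overlapping parts with the origin at the bottom-left of its bounding rectangle.
Bottom flange: 180 × 20, A = 3 600 mm², y = 10 mm, Ī = 120 000 mm⁴.
Web: 20 × 350, A = 7 000 mm², y = 195 mm, Ī = 71 458 333 mm⁴.
Top flange: 180 × 20, A = 3 600 mm², y = 380 mm, Ī = 120 000 mm⁴.
Hole (subtracted): ⌀12, A = 113.097 mm², y = 195 mm, Ī = 1017.88 mm⁴.
By symmetry the centroid is at mid-height, ȳ = 195 mm.
Transfer each piece to the centroidal x-axis using Ī + A·d² with d = y − 195:
  bottom flange: d = -185 mm → contributes +123 330 000 mm⁴
  web: d = 0 mm → contributes +71 458 333 mm⁴
  top flange: d = 185 mm → contributes +123 330 000 mm⁴
  hole: d = 0 mm → contributes −1017.88 mm⁴
Total I = 318 117 315 mm⁴.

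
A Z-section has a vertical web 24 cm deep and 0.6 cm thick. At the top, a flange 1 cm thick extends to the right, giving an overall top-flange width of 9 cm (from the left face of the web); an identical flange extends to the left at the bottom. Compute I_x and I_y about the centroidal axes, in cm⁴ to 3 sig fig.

I_x ≈ 2910 cm⁴, I_y ≈ 439 cm⁴

Treat the section as a set of non-overlapping primitives; coordinates are from the bounding-box lower-left.
Web: 0.6 × 24, A = 14.4 cm², y = 12 cm, Ī = 691.2 cm⁴.
Top flange (beyond web): 8.4 × 1, A = 8.4 cm², y = 23.5 cm, Ī = 0.7 cm⁴.
Bottom flange (beyond web): 8.4 × 1, A = 8.4 cm², y = 0.5 cm, Ī = 0.7 cm⁴.
Centroid: ȳ = ΣA·y / ΣA = 12 cm.
Transfer each piece to the centroidal x-axis using Ī + A·d² with d = y − 12:
  web: d = 0 cm → contributes +691.2 cm⁴
  top flange (beyond web): d = 11.5 cm → contributes +1111.6 cm⁴
  bottom flange (beyond web): d = -11.5 cm → contributes +1111.6 cm⁴
Total I = 2914.4 cm⁴.
For the y-axis: x̄ = 8.7 cm.
Repeating about the centroidal y-axis gives I_y = 439.42 cm⁴.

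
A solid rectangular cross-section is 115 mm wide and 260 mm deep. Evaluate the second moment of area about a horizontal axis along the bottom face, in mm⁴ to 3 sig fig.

I_base ≈ 6.74 × 10⁸ mm⁴

The section: 115 × 260, A = 29 900 mm², y = 130 mm, Ī = 168 436 667 mm⁴.
Transfer it to the base of the section using Ī + A·d² with d = y − 0:
  the section: d = 130 mm → contributes +673 746 667 mm⁴
Total I = 673 746 667 mm⁴.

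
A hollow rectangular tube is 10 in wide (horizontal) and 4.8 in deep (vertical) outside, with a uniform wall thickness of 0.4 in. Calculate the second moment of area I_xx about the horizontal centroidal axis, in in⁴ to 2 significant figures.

I_xx ≈ 43 in⁴

Treat the section as a set of non-overlapping primitives; coordinates are from the bounding-box lower-left.
Outer rectangle: 10 × 4.8, A = 48 in², y = 2.4 in, Ī = 92.16 in⁴.
Inner void (subtracted): 9.2 × 4, A = 36.8 in², y = 2.4 in, Ī = 49.07 in⁴.
By symmetry the centroid is at mid-height, ȳ = 2.4 in.
All pieces are centred on the horizontal centroidal axis, so I = ΣĪ (holes subtracted) = 43.09 in⁴.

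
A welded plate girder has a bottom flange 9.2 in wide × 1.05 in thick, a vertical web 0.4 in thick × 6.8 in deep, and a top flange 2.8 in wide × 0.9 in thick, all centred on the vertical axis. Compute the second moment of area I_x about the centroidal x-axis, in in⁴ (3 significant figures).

I_x ≈ 144 in⁴

Decompose the section into non-overlapping parts with the origin at the bottom-left of its bounding rectangle.
Bottom plate: 9.2 × 1.05, A = 9.66 in², y = 0.525 in, Ī = 0.88751 in⁴.
Web plate: 0.4 × 6.8, A = 2.72 in², y = 4.45 in, Ī = 10.481 in⁴.
Top plate: 2.8 × 0.9, A = 2.52 in², y = 8.3 in, Ī = 0.1701 in⁴.
Centroid: ȳ = ΣA·y / ΣA = 2.5565 in.
Transfer each piece to the centroidal x-axis using Ī + A·d² with d = y − 2.5565:
  bottom plate: d = -2.0315 in → contributes +40.753 in⁴
  web plate: d = 1.8935 in → contributes +20.233 in⁴
  top plate: d = 5.7435 in → contributes +83.3 in⁴
Total I = 144.29 in⁴.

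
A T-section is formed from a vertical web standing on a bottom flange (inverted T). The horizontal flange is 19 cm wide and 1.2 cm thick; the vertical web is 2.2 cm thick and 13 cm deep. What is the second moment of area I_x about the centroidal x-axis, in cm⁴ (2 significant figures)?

Decompose the section into non-overlapping parts with the origin at the bottom-left of its bounding rectangle.
Flange: 19 × 1.2, A = 22.8 cm², y = 0.6 cm, Ī = 2.736 cm⁴.
Web: 2.2 × 13, A = 28.6 cm², y = 7.7 cm, Ī = 402.8 cm⁴.
Centroid: ȳ = ΣA·y / ΣA = 4.551 cm.
Transfer each piece to the centroidal x-axis using Ī + A·d² with d = y − 4.551:
  flange: d = -3.951 cm → contributes +358.6 cm⁴
  web: d = 3.149 cm → contributes +686.5 cm⁴
Total I = 1 045 cm⁴.

I_x ≈ 1000 cm⁴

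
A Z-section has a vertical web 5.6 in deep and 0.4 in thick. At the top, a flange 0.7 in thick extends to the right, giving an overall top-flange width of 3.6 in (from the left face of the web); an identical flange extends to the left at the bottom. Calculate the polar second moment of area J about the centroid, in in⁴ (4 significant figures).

Treat the section as a set of non-overlapping primitives; coordinates are from the bounding-box lower-left.
Web: 0.4 × 5.6, A = 2.24 in², y = 2.8 in, Ī = 5.85387 in⁴.
Top flange (beyond web): 3.2 × 0.7, A = 2.24 in², y = 5.25 in, Ī = 0.0914667 in⁴.
Bottom flange (beyond web): 3.2 × 0.7, A = 2.24 in², y = 0.35 in, Ī = 0.0914667 in⁴.
Centroid: ȳ = ΣA·y / ΣA = 2.8 in.
Transfer each piece to the centroidal x-axis using Ī + A·d² with d = y − 2.8:
  web: d = 0 in → contributes +5.85387 in⁴
  top flange (beyond web): d = 2.45 in → contributes +13.5371 in⁴
  bottom flange (beyond web): d = -2.45 in → contributes +13.5371 in⁴
Total I = 32.928 in⁴.
For the y-axis: x̄ = 3.4 in.
Repeating about the centroidal y-axis gives I_y = 18.368 in⁴.
Polar second moment: J = I_x + I_y = 51.296 in⁴.

J ≈ 51.30 in⁴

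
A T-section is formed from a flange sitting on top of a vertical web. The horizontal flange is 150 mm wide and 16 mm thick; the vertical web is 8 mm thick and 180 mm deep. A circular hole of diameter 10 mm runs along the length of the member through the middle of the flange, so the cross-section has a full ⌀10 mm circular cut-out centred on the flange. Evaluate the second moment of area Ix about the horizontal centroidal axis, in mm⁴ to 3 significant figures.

Treat the section as a set of non-overlapping primitives; coordinates are from the bounding-box lower-left.
Flange: 150 × 16, A = 2 400 mm², y = 188 mm, Ī = 51 200 mm⁴.
Web: 8 × 180, A = 1 440 mm², y = 90 mm, Ī = 3 888 000 mm⁴.
Hole (subtracted): ⌀10, A = 78.54 mm², y = 188 mm, Ī = 490.87 mm⁴.
Centroid: ȳ = ΣA·y / ΣA = 150.48 mm.
Transfer each piece to the horizontal centroidal axis using Ī + A·d² with d = y − 150.48:
  flange: d = 37.517 mm → contributes +3 429 323 mm⁴
  web: d = -60.483 mm → contributes +9 155 738 mm⁴
  hole: d = 37.517 mm → contributes −111 040 mm⁴
Total I = 12 474 021 mm⁴.

Ix ≈ 1.25 × 10⁷ mm⁴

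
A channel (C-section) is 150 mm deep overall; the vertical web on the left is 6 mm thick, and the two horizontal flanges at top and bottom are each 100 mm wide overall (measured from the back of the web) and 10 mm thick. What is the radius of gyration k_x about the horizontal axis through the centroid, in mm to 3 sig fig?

Split into non-overlapping primitives; take the origin at the lower-left of the bounding box.
Web: 6 × 150, A = 900 mm², y = 75 mm, Ī = 1 687 500 mm⁴.
Top flange (beyond web): 94 × 10, A = 940 mm², y = 145 mm, Ī = 7833.3 mm⁴.
Bottom flange (beyond web): 94 × 10, A = 940 mm², y = 5 mm, Ī = 7833.3 mm⁴.
By symmetry the centroid is at mid-height, ȳ = 75 mm.
Transfer each piece to the horizontal axis through the centroid using Ī + A·d² with d = y − 75:
  web: d = 0 mm → contributes +1 687 500 mm⁴
  top flange (beyond web): d = 70 mm → contributes +4 613 833 mm⁴
  bottom flange (beyond web): d = -70 mm → contributes +4 613 833 mm⁴
Total I = 10 915 167 mm⁴.
Radius of gyration: k = √(I/A) = √(10 915 167 / 2 780) = 62.66 mm.

k_x ≈ 62.7 mm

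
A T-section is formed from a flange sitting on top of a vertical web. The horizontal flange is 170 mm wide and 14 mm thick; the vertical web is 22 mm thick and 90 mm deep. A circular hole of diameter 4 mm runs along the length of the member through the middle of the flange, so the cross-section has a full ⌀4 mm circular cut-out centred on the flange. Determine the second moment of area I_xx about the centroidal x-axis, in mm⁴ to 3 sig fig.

Break the section into simple shapes (no overlaps), measuring from the bottom-left corner of the bounding box.
Flange: 170 × 14, A = 2 380 mm², y = 97 mm, Ī = 38 873 mm⁴.
Web: 22 × 90, A = 1 980 mm², y = 45 mm, Ī = 1 336 500 mm⁴.
Hole (subtracted): ⌀4, A = 12.566 mm², y = 97 mm, Ī = 12.566 mm⁴.
Centroid: ȳ = ΣA·y / ΣA = 73.317 mm.
Transfer each piece to the centroidal x-axis using Ī + A·d² with d = y − 73.317:
  flange: d = 23.683 mm → contributes +1 373 771 mm⁴
  web: d = -28.317 mm → contributes +2 924 175 mm⁴
  hole: d = 23.683 mm → contributes −7060.8 mm⁴
Total I = 4 290 885 mm⁴.

I_xx ≈ 4.29 × 10⁶ mm⁴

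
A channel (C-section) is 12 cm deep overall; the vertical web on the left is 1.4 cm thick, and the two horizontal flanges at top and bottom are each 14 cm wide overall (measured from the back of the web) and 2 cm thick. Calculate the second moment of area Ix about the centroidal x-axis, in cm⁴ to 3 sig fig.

Treat the section as a set of non-overlapping primitives; coordinates are from the bounding-box lower-left.
Web: 1.4 × 12, A = 16.8 cm², y = 6 cm, Ī = 201.6 cm⁴.
Top flange (beyond web): 12.6 × 2, A = 25.2 cm², y = 11 cm, Ī = 8.4 cm⁴.
Bottom flange (beyond web): 12.6 × 2, A = 25.2 cm², y = 1 cm, Ī = 8.4 cm⁴.
By symmetry the centroid is at mid-height, ȳ = 6 cm.
Transfer each piece to the centroidal x-axis using Ī + A·d² with d = y − 6:
  web: d = 0 cm → contributes +201.6 cm⁴
  top flange (beyond web): d = 5 cm → contributes +638.4 cm⁴
  bottom flange (beyond web): d = -5 cm → contributes +638.4 cm⁴
Total I = 1478.4 cm⁴.

Ix ≈ 1480 cm⁴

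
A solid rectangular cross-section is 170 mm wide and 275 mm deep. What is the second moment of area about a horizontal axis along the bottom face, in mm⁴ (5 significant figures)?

I_base ≈ 1.1785 × 10⁹ mm⁴

The section: 170 × 275, A = 46 750 mm², y = 137.5 mm, Ī = 294 622 396 mm⁴.
Transfer it to the bottom edge using Ī + A·d² with d = y − 0:
  the section: d = 137.5 mm → contributes +1 178 489 583 mm⁴
Total I = 1 178 489 583 mm⁴.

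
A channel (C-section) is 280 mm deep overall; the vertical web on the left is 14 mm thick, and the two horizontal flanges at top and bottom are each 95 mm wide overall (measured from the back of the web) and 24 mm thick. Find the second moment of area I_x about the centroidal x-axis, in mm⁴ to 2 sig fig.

Split into non-overlapping primitives; take the origin at the lower-left of the bounding box.
Web: 14 × 280, A = 3 920 mm², y = 140 mm, Ī = 25 610 667 mm⁴.
Top flange (beyond web): 81 × 24, A = 1 944 mm², y = 268 mm, Ī = 93 312 mm⁴.
Bottom flange (beyond web): 81 × 24, A = 1 944 mm², y = 12 mm, Ī = 93 312 mm⁴.
By symmetry the centroid is at mid-height, ȳ = 140 mm.
Transfer each piece to the centroidal x-axis using Ī + A·d² with d = y − 140:
  web: d = 0 mm → contributes +25 610 667 mm⁴
  top flange (beyond web): d = 128 mm → contributes +31 943 808 mm⁴
  bottom flange (beyond web): d = -128 mm → contributes +31 943 808 mm⁴
Total I = 89 498 283 mm⁴.

I_x ≈ 8.9 × 10⁷ mm⁴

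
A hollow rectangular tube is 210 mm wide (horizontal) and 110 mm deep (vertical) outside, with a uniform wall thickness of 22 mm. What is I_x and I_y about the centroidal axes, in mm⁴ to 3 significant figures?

I_x ≈ 1.93 × 10⁷ mm⁴, I_y ≈ 5.97 × 10⁷ mm⁴

Decompose the section into non-overlapping parts with the origin at the bottom-left of its bounding rectangle.
Outer rectangle: 210 × 110, A = 23 100 mm², y = 55 mm, Ī = 23 292 500 mm⁴.
Inner void (subtracted): 166 × 66, A = 10 956 mm², y = 55 mm, Ī = 3 977 028 mm⁴.
By symmetry the centroid is at mid-height, ȳ = 55 mm.
All pieces are centred on the centroidal x-axis, so I = ΣĪ (holes subtracted) = 19 315 472 mm⁴.
Repeating about the centroidal y-axis gives I_y = 59 733 872 mm⁴.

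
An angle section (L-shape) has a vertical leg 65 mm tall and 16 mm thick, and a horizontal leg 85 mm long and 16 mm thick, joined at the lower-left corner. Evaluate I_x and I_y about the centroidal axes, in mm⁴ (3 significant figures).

Treat the section as a set of non-overlapping primitives; coordinates are from the bounding-box lower-left.
Vertical leg: 16 × 65, A = 1 040 mm², y = 32.5 mm, Ī = 366 167 mm⁴.
Horizontal leg (remainder): 69 × 16, A = 1 104 mm², y = 8 mm, Ī = 23 552 mm⁴.
Centroid: ȳ = ΣA·y / ΣA = 19.884 mm.
Transfer each piece to the centroidal x-axis using Ī + A·d² with d = y − 19.884:
  vertical leg: d = 12.616 mm → contributes +531 688 mm⁴
  horizontal leg (remainder): d = -11.884 mm → contributes +179 478 mm⁴
Total I = 711 166 mm⁴.
For the y-axis: x̄ = 29.884 mm.
Repeating about the centroidal y-axis gives I_y = 1 427 486 mm⁴.

I_x ≈ 7.11 × 10⁵ mm⁴, I_y ≈ 1.43 × 10⁶ mm⁴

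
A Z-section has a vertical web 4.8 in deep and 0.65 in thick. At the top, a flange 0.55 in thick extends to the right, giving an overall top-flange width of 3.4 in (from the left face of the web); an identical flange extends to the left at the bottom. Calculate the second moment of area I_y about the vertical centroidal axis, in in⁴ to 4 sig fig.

Break the section into simple shapes (no overlaps), measuring from the bottom-left corner of the bounding box.
Web: 0.65 × 4.8, A = 3.12 in², x = 3.075 in, Ī = 0.10985 in⁴.
Top flange (beyond web): 2.75 × 0.55, A = 1.5125 in², x = 4.775 in, Ī = 0.95319 in⁴.
Bottom flange (beyond web): 2.75 × 0.55, A = 1.5125 in², x = 1.375 in, Ī = 0.95319 in⁴.
Centroid: x̄ = ΣA·x / ΣA = 3.075 in.
Transfer each piece to the vertical centroidal axis using Ī + A·d² with d = x − 3.075:
  web: d = 0 in → contributes +0.10985 in⁴
  top flange (beyond web): d = 1.7 in → contributes +5.32432 in⁴
  bottom flange (beyond web): d = -1.7 in → contributes +5.32432 in⁴
Total I = 10.7585 in⁴.

I_y ≈ 10.76 in⁴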